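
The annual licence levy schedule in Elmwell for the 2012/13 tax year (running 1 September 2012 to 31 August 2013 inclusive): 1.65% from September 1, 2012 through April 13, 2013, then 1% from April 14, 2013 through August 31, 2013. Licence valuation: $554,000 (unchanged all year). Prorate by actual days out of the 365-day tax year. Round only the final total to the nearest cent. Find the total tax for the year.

$7,759.79

September 1, 2012 – April 13, 2013: 225 days at 1.65% → $554,000 × 1.65% × 225/365 = $5,634.8630
April 14 – August 31, 2013: 140 days at 1% → $554,000 × 1% × 140/365 = $2,124.9315
Total = $7,759.7945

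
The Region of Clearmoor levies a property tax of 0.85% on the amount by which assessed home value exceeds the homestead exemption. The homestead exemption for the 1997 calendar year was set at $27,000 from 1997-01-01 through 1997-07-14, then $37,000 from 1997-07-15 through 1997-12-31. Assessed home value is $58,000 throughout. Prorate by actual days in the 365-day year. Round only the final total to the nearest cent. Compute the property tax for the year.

$223.91

1997-01-01 to 1997-07-14: 195 days, exemption $27,000 → ($58,000 − $27,000) × 0.85% × 195/365 = $140.7740
1997-07-15 to 1997-12-31: 170 days, exemption $37,000 → ($58,000 − $37,000) × 0.85% × 170/365 = $83.1370
Total = $223.9110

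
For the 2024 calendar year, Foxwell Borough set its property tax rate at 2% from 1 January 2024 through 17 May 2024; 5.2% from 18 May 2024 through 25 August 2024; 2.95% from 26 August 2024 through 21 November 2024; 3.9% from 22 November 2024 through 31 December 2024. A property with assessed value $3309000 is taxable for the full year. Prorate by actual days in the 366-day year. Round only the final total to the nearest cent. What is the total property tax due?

1 January – 17 May 2024: 138 days at 2% → $3309000 × 2% × 138/366 = $24953.1148
18 May – 25 August 2024: 100 days at 5.2% → $3309000 × 5.2% × 100/366 = $47013.1148
26 August – 21 November 2024: 88 days at 2.95% → $3309000 × 2.95% × 88/366 = $23470.3934
22 November – 31 December 2024: 40 days at 3.9% → $3309000 × 3.9% × 40/366 = $14103.9344
Total = $109540.5574

$109540.56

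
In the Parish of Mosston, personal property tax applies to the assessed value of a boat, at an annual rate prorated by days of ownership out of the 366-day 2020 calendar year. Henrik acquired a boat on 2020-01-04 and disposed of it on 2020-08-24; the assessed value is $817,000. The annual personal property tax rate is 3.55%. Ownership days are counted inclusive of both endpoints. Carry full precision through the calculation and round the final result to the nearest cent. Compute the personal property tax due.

Days held (2020-01-04 to 2020-08-24): 234 out of 366
Tax = $817,000 × 3.55% × 234/366 = $18,543.2213

$18,543.22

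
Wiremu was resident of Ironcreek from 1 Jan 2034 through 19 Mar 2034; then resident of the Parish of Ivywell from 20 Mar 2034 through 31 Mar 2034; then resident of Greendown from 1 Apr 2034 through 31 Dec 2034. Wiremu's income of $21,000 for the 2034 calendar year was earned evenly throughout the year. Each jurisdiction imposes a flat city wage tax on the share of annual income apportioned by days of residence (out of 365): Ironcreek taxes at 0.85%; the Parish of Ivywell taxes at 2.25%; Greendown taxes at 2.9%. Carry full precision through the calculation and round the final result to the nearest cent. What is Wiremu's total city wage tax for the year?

Ironcreek, 1 Jan – 19 Mar 2034: 78 days → $21,000 × 0.85% × 78/365 = $38.1452
The Parish of Ivywell, 20 Mar – 31 Mar 2034: 12 days → $21,000 × 2.25% × 12/365 = $15.5342
Greendown, 1 Apr – 31 Dec 2034: 275 days → $21,000 × 2.9% × 275/365 = $458.8356
Total = $512.5151

$512.52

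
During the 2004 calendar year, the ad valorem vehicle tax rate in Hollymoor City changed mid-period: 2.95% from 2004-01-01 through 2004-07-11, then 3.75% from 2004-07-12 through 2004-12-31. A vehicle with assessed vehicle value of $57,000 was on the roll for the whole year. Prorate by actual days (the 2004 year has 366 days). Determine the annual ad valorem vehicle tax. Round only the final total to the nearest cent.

$1,897.04

2004-01-01 to 2004-07-11: 193 days at 2.95% → $57,000 × 2.95% × 193/366 = $886.6926
2004-07-12 to 2004-12-31: 173 days at 3.75% → $57,000 × 3.75% × 173/366 = $1,010.3484
Total = $1,897.0410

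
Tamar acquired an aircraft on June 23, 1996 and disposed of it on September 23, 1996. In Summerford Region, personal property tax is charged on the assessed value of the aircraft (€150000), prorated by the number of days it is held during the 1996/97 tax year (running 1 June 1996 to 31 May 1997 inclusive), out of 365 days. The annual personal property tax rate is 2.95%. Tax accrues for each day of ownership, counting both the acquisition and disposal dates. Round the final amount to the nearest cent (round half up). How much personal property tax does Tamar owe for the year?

€1127.47

Days held (June 23 – September 23, 1996): 93 out of 365
Tax = €150000 × 2.95% × 93/365 = €1127.4658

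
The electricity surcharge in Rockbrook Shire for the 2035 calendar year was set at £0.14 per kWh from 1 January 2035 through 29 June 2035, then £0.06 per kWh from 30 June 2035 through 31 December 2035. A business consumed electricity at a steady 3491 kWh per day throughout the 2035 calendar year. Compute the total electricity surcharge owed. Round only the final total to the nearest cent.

1 January – 29 June 2035: 180 days × 3491 kWh/day = 628,380 kWh at £0.14/kWh → £87973.20
30 June – 31 December 2035: 185 days × 3491 kWh/day = 645,835 kWh at £0.06/kWh → £38750.10

£126723.30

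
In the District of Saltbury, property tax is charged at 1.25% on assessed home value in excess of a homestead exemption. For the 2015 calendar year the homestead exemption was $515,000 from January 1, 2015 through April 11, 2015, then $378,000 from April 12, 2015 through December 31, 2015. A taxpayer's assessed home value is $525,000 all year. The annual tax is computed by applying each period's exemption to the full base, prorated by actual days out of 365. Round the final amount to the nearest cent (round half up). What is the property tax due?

January 1 – April 11, 2015: 101 days, exemption $515,000 → ($525,000 − $515,000) × 1.25% × 101/365 = $34.5890
April 12 – December 31, 2015: 264 days, exemption $378,000 → ($525,000 − $378,000) × 1.25% × 264/365 = $1,329.0411
Total = $1,363.6301

$1,363.63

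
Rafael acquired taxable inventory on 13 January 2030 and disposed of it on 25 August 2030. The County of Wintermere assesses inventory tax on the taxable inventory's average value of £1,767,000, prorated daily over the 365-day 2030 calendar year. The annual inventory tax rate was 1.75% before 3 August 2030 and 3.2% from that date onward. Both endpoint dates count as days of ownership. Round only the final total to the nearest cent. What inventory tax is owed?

£20,676.32

13 January – 2 August 2030: 202 days at 1.75% → £1,767,000 × 1.75% × 202/365 = £17,113.2740
3 August – 25 August 2030: 23 days at 3.2% → £1,767,000 × 3.2% × 23/365 = £3,563.0466
Total = £20,676.3205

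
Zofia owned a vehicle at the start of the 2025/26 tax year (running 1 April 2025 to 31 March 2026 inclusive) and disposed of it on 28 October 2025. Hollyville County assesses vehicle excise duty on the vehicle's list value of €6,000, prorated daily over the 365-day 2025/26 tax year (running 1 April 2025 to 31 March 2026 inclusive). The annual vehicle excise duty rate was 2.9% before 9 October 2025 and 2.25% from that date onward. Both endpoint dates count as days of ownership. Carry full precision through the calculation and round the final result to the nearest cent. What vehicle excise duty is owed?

1 April – 8 October 2025: 191 days at 2.9% → €6,000 × 2.9% × 191/365 = €91.0521
9 October – 28 October 2025: 20 days at 2.25% → €6,000 × 2.25% × 20/365 = €7.3973
Total = €98.4493

€98.45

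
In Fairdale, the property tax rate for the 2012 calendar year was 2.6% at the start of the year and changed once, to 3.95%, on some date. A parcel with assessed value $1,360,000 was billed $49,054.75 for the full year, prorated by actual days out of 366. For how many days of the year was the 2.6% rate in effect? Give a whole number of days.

Let d = days at the first rate; then 366 − d days at the second rate.
$1,360,000 × [2.6%·d + 3.95%·(366−d)] / 366 = $49,054.75
Solving gives d = 93, so the new rate took effect on April 3, 2012.

93 days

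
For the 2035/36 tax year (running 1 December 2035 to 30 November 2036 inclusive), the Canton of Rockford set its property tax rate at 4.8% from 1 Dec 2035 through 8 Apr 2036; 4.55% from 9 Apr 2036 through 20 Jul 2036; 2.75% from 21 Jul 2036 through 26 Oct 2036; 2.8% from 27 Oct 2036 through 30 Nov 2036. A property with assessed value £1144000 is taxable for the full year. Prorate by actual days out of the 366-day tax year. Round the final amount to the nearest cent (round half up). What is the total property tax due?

1 Dec 2035 – 8 Apr 2036: 130 days at 4.8% → £1144000 × 4.8% × 130/366 = £19504.2623
9 Apr – 20 Jul 2036: 103 days at 4.55% → £1144000 × 4.55% × 103/366 = £14648.5137
21 Jul – 26 Oct 2036: 98 days at 2.75% → £1144000 × 2.75% × 98/366 = £8423.7158
27 Oct – 30 Nov 2036: 35 days at 2.8% → £1144000 × 2.8% × 35/366 = £3063.1694
Total = £45639.6612

£45639.66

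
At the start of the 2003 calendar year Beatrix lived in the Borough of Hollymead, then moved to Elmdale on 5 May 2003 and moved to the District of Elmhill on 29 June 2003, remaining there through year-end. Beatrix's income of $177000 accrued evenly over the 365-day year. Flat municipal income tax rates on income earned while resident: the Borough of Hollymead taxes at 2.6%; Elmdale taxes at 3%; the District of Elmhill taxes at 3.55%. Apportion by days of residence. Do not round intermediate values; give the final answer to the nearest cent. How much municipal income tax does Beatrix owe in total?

The Borough of Hollymead, 1 January – 4 May 2003: 124 days → $177000 × 2.6% × 124/365 = $1563.4192
Elmdale, 5 May – 28 June 2003: 55 days → $177000 × 3% × 55/365 = $800.1370
The District of Elmhill, 29 June – 31 December 2003: 186 days → $177000 × 3.55% × 186/365 = $3202.0027
Total = $5565.5589

$5565.56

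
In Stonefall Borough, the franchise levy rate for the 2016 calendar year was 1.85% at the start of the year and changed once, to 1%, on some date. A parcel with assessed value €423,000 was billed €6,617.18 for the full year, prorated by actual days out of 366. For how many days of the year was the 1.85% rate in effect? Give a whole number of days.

243 days

Let d = days at the first rate; then 366 − d days at the second rate.
€423,000 × [1.85%·d + 1%·(366−d)] / 366 = €6,617.18
Solving gives d = 243, so the new rate took effect on 31 August 2016.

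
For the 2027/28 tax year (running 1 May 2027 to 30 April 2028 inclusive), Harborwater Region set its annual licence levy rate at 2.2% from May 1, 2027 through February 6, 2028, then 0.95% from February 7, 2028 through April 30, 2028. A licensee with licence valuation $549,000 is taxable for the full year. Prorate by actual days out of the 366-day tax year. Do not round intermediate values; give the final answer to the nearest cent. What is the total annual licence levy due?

May 1, 2027 – February 6, 2028: 282 days at 2.2% → $549,000 × 2.2% × 282/366 = $9,306.0000
February 7 – April 30, 2028: 84 days at 0.95% → $549,000 × 0.95% × 84/366 = $1,197.0000
Total = $10,503.0000

$10,503.00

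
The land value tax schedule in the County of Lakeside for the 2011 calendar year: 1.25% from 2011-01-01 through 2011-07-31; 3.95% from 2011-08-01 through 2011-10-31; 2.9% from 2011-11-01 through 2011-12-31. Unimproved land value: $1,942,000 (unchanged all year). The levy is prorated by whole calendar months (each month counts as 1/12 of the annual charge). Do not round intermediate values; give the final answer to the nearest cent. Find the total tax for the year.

$42,724.00

2011-01-01 to 2011-07-31: 7 months at 1.25% → $1,942,000 × 1.25% × 7/12 = $14,160.4167
2011-08-01 to 2011-10-31: 3 months at 3.95% → $1,942,000 × 3.95% × 3/12 = $19,177.2500
2011-11-01 to 2011-12-31: 2 months at 2.9% → $1,942,000 × 2.9% × 2/12 = $9,386.3333
Total = $42,724.0000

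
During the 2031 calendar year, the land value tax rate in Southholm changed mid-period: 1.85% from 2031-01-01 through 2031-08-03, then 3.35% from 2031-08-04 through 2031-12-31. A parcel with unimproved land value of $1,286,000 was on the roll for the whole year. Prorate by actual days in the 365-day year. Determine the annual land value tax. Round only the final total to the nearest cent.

$31,718.40

2031-01-01 to 2031-08-03: 215 days at 1.85% → $1,286,000 × 1.85% × 215/365 = $14,013.8767
2031-08-04 to 2031-12-31: 150 days at 3.35% → $1,286,000 × 3.35% × 150/365 = $17,704.5205
Total = $31,718.3973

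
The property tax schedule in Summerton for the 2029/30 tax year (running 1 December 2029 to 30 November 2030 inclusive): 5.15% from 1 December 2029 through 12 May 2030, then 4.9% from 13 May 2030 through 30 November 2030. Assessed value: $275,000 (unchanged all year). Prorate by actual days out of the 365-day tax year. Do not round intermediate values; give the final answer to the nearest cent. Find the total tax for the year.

$13,782.02

1 December 2029 – 12 May 2030: 163 days at 5.15% → $275,000 × 5.15% × 163/365 = $6,324.6233
13 May – 30 November 2030: 202 days at 4.9% → $275,000 × 4.9% × 202/365 = $7,457.3973
Total = $13,782.0205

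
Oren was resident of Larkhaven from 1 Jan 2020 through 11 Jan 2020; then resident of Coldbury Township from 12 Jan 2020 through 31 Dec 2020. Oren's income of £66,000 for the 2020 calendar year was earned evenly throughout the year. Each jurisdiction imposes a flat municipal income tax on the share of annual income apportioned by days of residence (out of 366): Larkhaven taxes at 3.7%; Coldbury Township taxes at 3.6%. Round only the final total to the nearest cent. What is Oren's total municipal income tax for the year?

£2,377.98

Larkhaven, 1 Jan – 11 Jan 2020: 11 days → £66,000 × 3.7% × 11/366 = £73.3934
Coldbury Township, 12 Jan – 31 Dec 2020: 355 days → £66,000 × 3.6% × 355/366 = £2,304.5902
Total = £2,377.9836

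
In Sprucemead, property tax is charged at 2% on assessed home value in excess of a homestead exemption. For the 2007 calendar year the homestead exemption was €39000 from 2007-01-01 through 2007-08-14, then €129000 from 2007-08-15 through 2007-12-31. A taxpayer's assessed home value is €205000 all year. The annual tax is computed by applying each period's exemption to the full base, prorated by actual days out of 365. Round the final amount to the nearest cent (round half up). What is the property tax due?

€2634.52

2007-01-01 to 2007-08-14: 226 days, exemption €39000 → (€205000 − €39000) × 2% × 226/365 = €2055.6712
2007-08-15 to 2007-12-31: 139 days, exemption €129000 → (€205000 − €129000) × 2% × 139/365 = €578.8493
Total = €2634.5205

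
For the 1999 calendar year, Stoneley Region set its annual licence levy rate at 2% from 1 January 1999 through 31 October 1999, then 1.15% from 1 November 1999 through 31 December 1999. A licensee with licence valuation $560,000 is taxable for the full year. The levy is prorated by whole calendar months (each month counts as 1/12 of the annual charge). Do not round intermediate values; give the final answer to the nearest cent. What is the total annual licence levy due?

1 January – 31 October 1999: 10 months at 2% → $560,000 × 2% × 10/12 = $9,333.3333
1 November – 31 December 1999: 2 months at 1.15% → $560,000 × 1.15% × 2/12 = $1,073.3333
Total = $10,406.6667

$10,406.67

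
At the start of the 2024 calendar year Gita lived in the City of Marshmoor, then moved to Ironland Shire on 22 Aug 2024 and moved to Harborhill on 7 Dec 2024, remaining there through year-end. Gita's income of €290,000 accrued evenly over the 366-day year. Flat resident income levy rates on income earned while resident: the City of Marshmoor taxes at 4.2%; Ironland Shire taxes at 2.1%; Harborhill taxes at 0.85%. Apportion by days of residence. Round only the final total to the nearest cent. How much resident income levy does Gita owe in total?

The City of Marshmoor, 1 Jan – 21 Aug 2024: 234 days → €290,000 × 4.2% × 234/366 = €7,787.2131
Ironland Shire, 22 Aug – 6 Dec 2024: 107 days → €290,000 × 2.1% × 107/366 = €1,780.4098
Harborhill, 7 Dec – 31 Dec 2024: 25 days → €290,000 × 0.85% × 25/366 = €168.3743
Total = €9,735.9973

€9,736.00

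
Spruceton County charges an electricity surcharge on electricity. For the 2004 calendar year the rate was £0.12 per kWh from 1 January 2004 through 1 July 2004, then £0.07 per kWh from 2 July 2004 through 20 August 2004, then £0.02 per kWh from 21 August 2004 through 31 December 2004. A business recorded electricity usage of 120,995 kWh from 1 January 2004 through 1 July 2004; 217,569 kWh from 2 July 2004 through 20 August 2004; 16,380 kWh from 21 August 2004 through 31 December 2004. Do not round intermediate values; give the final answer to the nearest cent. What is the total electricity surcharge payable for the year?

£30,076.83

1 January – 1 July 2004: 120,995 kWh at £0.12/kWh → £14,519.40
2 July – 20 August 2004: 217,569 kWh at £0.07/kWh → £15,229.83
21 August – 31 December 2004: 16,380 kWh at £0.02/kWh → £327.60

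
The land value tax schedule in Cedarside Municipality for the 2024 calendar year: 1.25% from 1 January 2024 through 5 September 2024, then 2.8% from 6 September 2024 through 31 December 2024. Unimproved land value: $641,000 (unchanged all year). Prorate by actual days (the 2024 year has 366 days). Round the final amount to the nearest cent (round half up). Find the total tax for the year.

1 January – 5 September 2024: 249 days at 1.25% → $641,000 × 1.25% × 249/366 = $5,451.1270
6 September – 31 December 2024: 117 days at 2.8% → $641,000 × 2.8% × 117/366 = $5,737.4754
Total = $11,188.6025

$11,188.60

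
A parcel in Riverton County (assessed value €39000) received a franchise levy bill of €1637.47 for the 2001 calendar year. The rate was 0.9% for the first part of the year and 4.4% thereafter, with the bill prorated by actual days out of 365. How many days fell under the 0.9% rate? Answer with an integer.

Let d = days at the first rate; then 365 − d days at the second rate.
€39000 × [0.9%·d + 4.4%·(365−d)] / 365 = €1637.47
Solving gives d = 21, so the new rate took effect on 22 January 2001.

21 days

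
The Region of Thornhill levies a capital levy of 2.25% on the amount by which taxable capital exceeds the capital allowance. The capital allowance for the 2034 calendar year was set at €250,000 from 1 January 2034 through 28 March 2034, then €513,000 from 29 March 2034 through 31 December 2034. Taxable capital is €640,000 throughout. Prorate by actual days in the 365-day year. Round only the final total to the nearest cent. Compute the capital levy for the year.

1 January – 28 March 2034: 87 days, exemption €250,000 → (€640,000 − €250,000) × 2.25% × 87/365 = €2,091.5753
29 March – 31 December 2034: 278 days, exemption €513,000 → (€640,000 − €513,000) × 2.25% × 278/365 = €2,176.3973
Total = €4,267.9726

€4,267.97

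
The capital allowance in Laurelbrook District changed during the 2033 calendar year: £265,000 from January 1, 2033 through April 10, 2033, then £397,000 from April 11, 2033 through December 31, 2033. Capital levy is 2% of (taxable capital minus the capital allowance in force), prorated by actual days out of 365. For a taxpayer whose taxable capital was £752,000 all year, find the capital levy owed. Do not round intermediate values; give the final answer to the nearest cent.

£7,823.29

January 1 – April 10, 2033: 100 days, exemption £265,000 → (£752,000 − £265,000) × 2% × 100/365 = £2,668.4932
April 11 – December 31, 2033: 265 days, exemption £397,000 → (£752,000 − £397,000) × 2% × 265/365 = £5,154.7945
Total = £7,823.2877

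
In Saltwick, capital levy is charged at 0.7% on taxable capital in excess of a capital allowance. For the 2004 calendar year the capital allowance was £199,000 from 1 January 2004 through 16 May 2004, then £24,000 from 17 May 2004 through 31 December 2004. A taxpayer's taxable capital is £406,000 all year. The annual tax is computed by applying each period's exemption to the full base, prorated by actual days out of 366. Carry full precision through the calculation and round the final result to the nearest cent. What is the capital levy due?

1 January – 16 May 2004: 137 days, exemption £199,000 → (£406,000 − £199,000) × 0.7% × 137/366 = £542.3852
17 May – 31 December 2004: 229 days, exemption £24,000 → (£406,000 − £24,000) × 0.7% × 229/366 = £1,673.0765
Total = £2,215.4617

£2,215.46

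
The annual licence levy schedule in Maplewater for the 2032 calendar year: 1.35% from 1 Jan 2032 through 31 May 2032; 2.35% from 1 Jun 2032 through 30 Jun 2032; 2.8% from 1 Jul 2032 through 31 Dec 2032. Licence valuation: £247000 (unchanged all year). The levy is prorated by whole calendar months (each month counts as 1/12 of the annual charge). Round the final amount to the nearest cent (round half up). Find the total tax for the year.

1 Jan – 31 May 2032: 5 months at 1.35% → £247000 × 1.35% × 5/12 = £1389.3750
1 Jun – 30 Jun 2032: 1 month at 2.35% → £247000 × 2.35% × 1/12 = £483.7083
1 Jul – 31 Dec 2032: 6 months at 2.8% → £247000 × 2.8% × 6/12 = £3458.0000
Total = £5331.0833

£5331.08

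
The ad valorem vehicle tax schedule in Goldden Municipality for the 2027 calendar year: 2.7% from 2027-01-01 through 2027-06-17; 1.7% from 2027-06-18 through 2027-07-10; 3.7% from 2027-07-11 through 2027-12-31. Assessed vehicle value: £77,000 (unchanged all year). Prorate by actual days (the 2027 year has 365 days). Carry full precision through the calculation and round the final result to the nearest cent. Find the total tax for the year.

2027-01-01 to 2027-06-17: 168 days at 2.7% → £77,000 × 2.7% × 168/365 = £956.9096
2027-06-18 to 2027-07-10: 23 days at 1.7% → £77,000 × 1.7% × 23/365 = £82.4849
2027-07-11 to 2027-12-31: 174 days at 3.7% → £77,000 × 3.7% × 174/365 = £1,358.1534
Total = £2,397.5479

£2,397.55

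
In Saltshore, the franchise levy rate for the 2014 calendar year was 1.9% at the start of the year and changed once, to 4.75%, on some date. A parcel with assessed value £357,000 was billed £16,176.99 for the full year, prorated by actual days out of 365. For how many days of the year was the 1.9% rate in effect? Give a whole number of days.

28 days

Let d = days at the first rate; then 365 − d days at the second rate.
£357,000 × [1.9%·d + 4.75%·(365−d)] / 365 = £16,176.99
Solving gives d = 28, so the new rate took effect on 29 January 2014.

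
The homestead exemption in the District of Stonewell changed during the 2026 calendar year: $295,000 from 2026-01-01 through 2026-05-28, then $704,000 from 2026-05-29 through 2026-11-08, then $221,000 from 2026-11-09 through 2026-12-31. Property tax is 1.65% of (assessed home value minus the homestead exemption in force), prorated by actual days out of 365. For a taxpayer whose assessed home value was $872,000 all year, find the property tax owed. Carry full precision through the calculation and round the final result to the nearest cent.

$6,665.59

2026-01-01 to 2026-05-28: 148 days, exemption $295,000 → ($872,000 − $295,000) × 1.65% × 148/365 = $3,860.3671
2026-05-29 to 2026-11-08: 164 days, exemption $704,000 → ($872,000 − $704,000) × 1.65% × 164/365 = $1,245.5014
2026-11-09 to 2026-12-31: 53 days, exemption $221,000 → ($872,000 − $221,000) × 1.65% × 53/365 = $1,559.7247
Total = $6,665.5932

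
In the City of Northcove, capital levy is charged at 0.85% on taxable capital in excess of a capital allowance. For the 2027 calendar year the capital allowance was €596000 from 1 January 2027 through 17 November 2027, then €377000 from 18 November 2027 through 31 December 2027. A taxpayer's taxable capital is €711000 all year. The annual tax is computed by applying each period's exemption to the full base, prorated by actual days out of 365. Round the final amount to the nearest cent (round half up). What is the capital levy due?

1 January – 17 November 2027: 321 days, exemption €596000 → (€711000 − €596000) × 0.85% × 321/365 = €859.6644
18 November – 31 December 2027: 44 days, exemption €377000 → (€711000 − €377000) × 0.85% × 44/365 = €342.2356
Total = €1201.9000

€1201.90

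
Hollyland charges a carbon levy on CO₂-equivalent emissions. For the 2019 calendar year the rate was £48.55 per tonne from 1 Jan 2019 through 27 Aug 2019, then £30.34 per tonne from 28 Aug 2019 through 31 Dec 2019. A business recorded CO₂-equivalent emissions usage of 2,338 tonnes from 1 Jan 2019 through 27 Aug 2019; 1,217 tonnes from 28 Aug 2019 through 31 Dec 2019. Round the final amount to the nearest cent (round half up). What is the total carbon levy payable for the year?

1 Jan – 27 Aug 2019: 2,338 tonnes at £48.55/tonne → £113,509.90
28 Aug – 31 Dec 2019: 1,217 tonnes at £30.34/tonne → £36,923.78

£150,433.68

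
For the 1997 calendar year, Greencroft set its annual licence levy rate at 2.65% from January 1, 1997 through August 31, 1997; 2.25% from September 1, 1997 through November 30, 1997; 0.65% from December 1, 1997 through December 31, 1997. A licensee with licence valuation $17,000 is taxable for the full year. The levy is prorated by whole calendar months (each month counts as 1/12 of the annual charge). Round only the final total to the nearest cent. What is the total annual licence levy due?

$405.17

January 1 – August 31, 1997: 8 months at 2.65% → $17,000 × 2.65% × 8/12 = $300.3333
September 1 – November 30, 1997: 3 months at 2.25% → $17,000 × 2.25% × 3/12 = $95.6250
December 1 – December 31, 1997: 1 month at 0.65% → $17,000 × 0.65% × 1/12 = $9.2083
Total = $405.1667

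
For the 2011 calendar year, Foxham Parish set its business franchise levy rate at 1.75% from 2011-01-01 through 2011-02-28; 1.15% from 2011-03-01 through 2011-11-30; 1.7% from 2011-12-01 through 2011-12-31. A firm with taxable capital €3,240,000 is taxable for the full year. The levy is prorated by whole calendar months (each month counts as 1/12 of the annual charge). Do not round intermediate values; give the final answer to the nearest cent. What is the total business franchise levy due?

€41,985.00

2011-01-01 to 2011-02-28: 2 months at 1.75% → €3,240,000 × 1.75% × 2/12 = €9,450.0000
2011-03-01 to 2011-11-30: 9 months at 1.15% → €3,240,000 × 1.15% × 9/12 = €27,945.0000
2011-12-01 to 2011-12-31: 1 month at 1.7% → €3,240,000 × 1.7% × 1/12 = €4,590.0000
Total = €41,985.0000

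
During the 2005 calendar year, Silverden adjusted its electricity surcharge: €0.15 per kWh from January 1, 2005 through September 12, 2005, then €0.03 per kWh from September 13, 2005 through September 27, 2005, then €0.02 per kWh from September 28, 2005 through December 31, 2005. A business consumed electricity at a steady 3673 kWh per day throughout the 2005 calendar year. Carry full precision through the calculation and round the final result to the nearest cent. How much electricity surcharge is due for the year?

€149123.80

January 1 – September 12, 2005: 255 days × 3673 kWh/day = 936,615 kWh at €0.15/kWh → €140492.25
September 13 – September 27, 2005: 15 days × 3673 kWh/day = 55,095 kWh at €0.03/kWh → €1652.85
September 28 – December 31, 2005: 95 days × 3673 kWh/day = 348,935 kWh at €0.02/kWh → €6978.70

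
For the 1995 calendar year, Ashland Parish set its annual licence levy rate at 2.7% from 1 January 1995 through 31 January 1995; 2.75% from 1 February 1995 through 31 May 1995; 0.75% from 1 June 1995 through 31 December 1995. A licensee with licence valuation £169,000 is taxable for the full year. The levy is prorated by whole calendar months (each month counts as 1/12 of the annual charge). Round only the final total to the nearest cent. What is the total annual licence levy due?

£2,668.79

1 January – 31 January 1995: 1 month at 2.7% → £169,000 × 2.7% × 1/12 = £380.2500
1 February – 31 May 1995: 4 months at 2.75% → £169,000 × 2.75% × 4/12 = £1,549.1667
1 June – 31 December 1995: 7 months at 0.75% → £169,000 × 0.75% × 7/12 = £739.3750
Total = £2,668.7917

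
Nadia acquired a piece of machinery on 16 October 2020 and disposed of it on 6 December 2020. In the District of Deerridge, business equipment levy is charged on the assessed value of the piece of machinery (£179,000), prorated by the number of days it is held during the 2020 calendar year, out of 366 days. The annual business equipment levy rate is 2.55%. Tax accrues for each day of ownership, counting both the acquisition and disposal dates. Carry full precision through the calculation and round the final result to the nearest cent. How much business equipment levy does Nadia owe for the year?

£648.51

Days held (16 October – 6 December 2020): 52 out of 366
Tax = £179,000 × 2.55% × 52/366 = £648.5082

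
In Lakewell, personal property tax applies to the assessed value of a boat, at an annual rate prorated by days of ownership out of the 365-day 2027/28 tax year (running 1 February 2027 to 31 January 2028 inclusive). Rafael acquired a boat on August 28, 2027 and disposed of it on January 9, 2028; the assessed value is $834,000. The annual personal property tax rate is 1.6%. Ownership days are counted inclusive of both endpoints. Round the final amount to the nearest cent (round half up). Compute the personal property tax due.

$4,935.45

Days held (August 28, 2027 – January 9, 2028): 135 out of 365
Tax = $834,000 × 1.6% × 135/365 = $4,935.4521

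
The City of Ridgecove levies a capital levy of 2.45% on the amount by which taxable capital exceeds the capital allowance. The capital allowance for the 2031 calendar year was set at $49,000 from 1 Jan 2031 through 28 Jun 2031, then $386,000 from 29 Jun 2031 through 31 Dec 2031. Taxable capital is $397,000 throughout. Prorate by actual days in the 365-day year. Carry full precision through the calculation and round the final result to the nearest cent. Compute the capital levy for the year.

1 Jan – 28 Jun 2031: 179 days, exemption $49,000 → ($397,000 − $49,000) × 2.45% × 179/365 = $4,181.2438
29 Jun – 31 Dec 2031: 186 days, exemption $386,000 → ($397,000 − $386,000) × 2.45% × 186/365 = $137.3342
Total = $4,318.5781

$4,318.58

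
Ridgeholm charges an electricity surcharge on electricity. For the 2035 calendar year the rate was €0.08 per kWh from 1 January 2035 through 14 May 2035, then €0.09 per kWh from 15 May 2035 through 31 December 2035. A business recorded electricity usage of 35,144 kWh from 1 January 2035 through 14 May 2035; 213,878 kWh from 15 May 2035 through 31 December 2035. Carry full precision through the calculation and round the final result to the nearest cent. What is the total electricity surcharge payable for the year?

1 January – 14 May 2035: 35,144 kWh at €0.08/kWh → €2,811.52
15 May – 31 December 2035: 213,878 kWh at €0.09/kWh → €19,249.02

€22,060.54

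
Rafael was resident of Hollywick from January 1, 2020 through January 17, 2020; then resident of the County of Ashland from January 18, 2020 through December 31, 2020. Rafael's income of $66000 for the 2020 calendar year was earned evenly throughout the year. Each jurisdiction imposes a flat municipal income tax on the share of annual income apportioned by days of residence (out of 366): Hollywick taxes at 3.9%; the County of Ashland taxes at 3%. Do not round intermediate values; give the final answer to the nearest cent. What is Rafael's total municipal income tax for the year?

$2007.59

Hollywick, January 1 – January 17, 2020: 17 days → $66000 × 3.9% × 17/366 = $119.5574
The County of Ashland, January 18 – December 31, 2020: 349 days → $66000 × 3% × 349/366 = $1888.0328
Total = $2007.5902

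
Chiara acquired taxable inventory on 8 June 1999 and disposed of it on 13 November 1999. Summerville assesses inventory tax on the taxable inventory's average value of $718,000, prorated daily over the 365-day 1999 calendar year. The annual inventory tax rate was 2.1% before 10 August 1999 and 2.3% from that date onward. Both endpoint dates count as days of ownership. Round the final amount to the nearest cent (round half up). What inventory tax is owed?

$6,945.91

8 June – 9 August 1999: 63 days at 2.1% → $718,000 × 2.1% × 63/365 = $2,602.5041
10 August – 13 November 1999: 96 days at 2.3% → $718,000 × 2.3% × 96/365 = $4,343.4082
Total = $6,945.9123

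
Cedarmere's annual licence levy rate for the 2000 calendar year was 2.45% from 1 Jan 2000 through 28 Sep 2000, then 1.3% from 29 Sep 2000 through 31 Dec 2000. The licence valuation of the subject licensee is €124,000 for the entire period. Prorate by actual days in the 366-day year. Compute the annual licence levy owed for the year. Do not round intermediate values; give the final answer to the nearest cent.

€2,671.76

1 Jan – 28 Sep 2000: 272 days at 2.45% → €124,000 × 2.45% × 272/366 = €2,257.7486
29 Sep – 31 Dec 2000: 94 days at 1.3% → €124,000 × 1.3% × 94/366 = €414.0109
Total = €2,671.7596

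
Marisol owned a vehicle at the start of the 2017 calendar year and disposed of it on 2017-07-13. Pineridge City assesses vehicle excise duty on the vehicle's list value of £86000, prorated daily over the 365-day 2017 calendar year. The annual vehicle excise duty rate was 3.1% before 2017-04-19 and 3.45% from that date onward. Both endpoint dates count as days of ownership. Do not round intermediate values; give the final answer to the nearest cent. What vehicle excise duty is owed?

£1487.92

2017-01-01 to 2017-04-18: 108 days at 3.1% → £86000 × 3.1% × 108/365 = £788.8438
2017-04-19 to 2017-07-13: 86 days at 3.45% → £86000 × 3.45% × 86/365 = £699.0740
Total = £1487.9178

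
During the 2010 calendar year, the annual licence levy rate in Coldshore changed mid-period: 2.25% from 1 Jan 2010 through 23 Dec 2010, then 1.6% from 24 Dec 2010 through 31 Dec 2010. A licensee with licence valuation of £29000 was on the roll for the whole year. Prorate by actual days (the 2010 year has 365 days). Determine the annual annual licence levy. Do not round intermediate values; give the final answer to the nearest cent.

1 Jan – 23 Dec 2010: 357 days at 2.25% → £29000 × 2.25% × 357/365 = £638.1986
24 Dec – 31 Dec 2010: 8 days at 1.6% → £29000 × 1.6% × 8/365 = £10.1699
Total = £648.3685

£648.37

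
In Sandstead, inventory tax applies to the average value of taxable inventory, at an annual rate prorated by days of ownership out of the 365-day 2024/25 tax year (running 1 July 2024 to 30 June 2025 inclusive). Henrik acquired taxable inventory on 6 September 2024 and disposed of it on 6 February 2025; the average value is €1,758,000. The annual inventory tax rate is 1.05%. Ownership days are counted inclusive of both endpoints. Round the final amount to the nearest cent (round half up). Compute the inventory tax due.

€7,788.18

Days held (6 September 2024 – 6 February 2025): 154 out of 365
Tax = €1,758,000 × 1.05% × 154/365 = €7,788.1808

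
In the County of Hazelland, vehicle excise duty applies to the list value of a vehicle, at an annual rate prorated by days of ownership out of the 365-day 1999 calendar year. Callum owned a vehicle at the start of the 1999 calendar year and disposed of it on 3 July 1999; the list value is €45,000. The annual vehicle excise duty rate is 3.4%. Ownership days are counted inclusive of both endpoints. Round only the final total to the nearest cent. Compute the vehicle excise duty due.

Days held (1 January – 3 July 1999): 184 out of 365
Tax = €45,000 × 3.4% × 184/365 = €771.2877

€771.29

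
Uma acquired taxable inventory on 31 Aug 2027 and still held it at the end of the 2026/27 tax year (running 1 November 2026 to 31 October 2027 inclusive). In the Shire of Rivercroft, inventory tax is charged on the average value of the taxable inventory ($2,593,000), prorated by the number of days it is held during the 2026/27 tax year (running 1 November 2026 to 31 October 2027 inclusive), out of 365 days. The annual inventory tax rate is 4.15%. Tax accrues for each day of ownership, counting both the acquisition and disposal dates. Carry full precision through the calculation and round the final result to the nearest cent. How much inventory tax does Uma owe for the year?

$18,278.87

Days held (31 Aug – 31 Oct 2027): 62 out of 365
Tax = $2,593,000 × 4.15% × 62/365 = $18,278.8740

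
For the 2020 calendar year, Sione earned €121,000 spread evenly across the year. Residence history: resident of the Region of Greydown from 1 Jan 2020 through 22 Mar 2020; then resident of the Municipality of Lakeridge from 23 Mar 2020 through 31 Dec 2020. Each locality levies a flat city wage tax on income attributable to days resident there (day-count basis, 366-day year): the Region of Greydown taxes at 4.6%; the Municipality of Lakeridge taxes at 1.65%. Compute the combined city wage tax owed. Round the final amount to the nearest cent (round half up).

The Region of Greydown, 1 Jan – 22 Mar 2020: 82 days → €121,000 × 4.6% × 82/366 = €1,247.0273
The Municipality of Lakeridge, 23 Mar – 31 Dec 2020: 284 days → €121,000 × 1.65% × 284/366 = €1,549.1967
Total = €2,796.2240

€2,796.22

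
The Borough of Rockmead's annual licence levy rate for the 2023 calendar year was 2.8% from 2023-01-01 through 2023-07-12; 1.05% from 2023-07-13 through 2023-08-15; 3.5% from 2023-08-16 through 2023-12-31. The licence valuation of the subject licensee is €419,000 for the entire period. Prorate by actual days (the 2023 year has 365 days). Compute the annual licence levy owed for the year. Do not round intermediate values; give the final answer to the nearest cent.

€12,157.89

2023-01-01 to 2023-07-12: 193 days at 2.8% → €419,000 × 2.8% × 193/365 = €6,203.4959
2023-07-13 to 2023-08-15: 34 days at 1.05% → €419,000 × 1.05% × 34/365 = €409.8164
2023-08-16 to 2023-12-31: 138 days at 3.5% → €419,000 × 3.5% × 138/365 = €5,544.5753
Total = €12,157.8877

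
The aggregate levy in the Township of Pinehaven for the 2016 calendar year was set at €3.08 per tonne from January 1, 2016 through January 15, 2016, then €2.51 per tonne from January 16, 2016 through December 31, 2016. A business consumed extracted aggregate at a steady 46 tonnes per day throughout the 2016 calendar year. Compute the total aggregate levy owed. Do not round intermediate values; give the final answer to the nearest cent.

January 1 – January 15, 2016: 15 days × 46 tonnes/day = 690 tonnes at €3.08/tonne → €2,125.20
January 16 – December 31, 2016: 351 days × 46 tonnes/day = 16,146 tonnes at €2.51/tonne → €40,526.46

€42,651.66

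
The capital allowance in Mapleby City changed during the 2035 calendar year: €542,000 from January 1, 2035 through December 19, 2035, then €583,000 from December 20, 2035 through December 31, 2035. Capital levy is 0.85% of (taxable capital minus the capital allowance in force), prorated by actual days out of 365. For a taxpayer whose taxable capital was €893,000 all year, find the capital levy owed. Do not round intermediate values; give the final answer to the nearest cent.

January 1 – December 19, 2035: 353 days, exemption €542,000 → (€893,000 − €542,000) × 0.85% × 353/365 = €2,885.4123
December 20 – December 31, 2035: 12 days, exemption €583,000 → (€893,000 − €583,000) × 0.85% × 12/365 = €86.6301
Total = €2,972.0425

€2,972.04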